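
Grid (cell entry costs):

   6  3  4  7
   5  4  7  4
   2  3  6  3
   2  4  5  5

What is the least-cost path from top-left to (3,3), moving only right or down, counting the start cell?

29

One optimal route is r0c0 → r1c0 → r2c0 → r3c0 → r3c1 → r3c2 → r3c3.
Its cost is 6 + 5 + 2 + 2 + 4 + 5 + 5 = 29.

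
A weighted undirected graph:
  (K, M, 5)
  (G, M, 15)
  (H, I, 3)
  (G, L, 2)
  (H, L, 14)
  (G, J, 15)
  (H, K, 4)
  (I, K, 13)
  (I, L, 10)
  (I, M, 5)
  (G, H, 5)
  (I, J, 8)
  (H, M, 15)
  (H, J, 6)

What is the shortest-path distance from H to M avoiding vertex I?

Routes from H to M avoiding I:
H → K → M: 4 + 5 = 9
H → M: 15
H → J → G → M: 6 + 15 + 15 = 36
H → L → G → M: 14 + 2 + 15 = 31
H → G → M: 5 + 15 = 20
Shortest: 9.

9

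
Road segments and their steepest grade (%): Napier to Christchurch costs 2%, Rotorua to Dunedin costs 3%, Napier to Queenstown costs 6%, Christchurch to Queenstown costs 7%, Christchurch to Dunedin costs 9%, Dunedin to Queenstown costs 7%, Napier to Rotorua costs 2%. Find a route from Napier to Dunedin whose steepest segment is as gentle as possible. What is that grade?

Candidate routes:
Napier -> Christchurch -> Queenstown -> Dunedin: max(2, 7, 7) = 7
Napier -> Queenstown -> Christchurch -> Dunedin: max(6, 7, 9) = 9
Napier -> Rotorua -> Dunedin: max(2, 3) = 3
Napier -> Christchurch -> Dunedin: max(2, 9) = 9
Napier -> Queenstown -> Dunedin: max(6, 7) = 7
Smallest bottleneck: 3%.

3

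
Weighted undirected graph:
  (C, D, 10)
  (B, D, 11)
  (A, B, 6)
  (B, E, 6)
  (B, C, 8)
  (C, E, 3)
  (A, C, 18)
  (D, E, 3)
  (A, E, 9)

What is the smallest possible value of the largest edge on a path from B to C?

6

Comparing a few candidate routes:
B -> E -> C: max(6, 3) = 6
B -> A -> E -> C: max(6, 9, 3) = 9
B -> C: max(8) = 8
B -> A -> E -> D -> C: max(6, 9, 3, 10) = 10
Best route has worst link 6.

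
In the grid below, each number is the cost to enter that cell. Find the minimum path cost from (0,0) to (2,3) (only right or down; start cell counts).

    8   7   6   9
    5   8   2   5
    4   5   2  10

Take (0,0) -> (1,0) -> (2,0) -> (2,1) -> (2,2) -> (2,3) for a total of 8 + 5 + 4 + 5 + 2 + 10 = 34.
For comparison, the top-then-right route costs 45.

34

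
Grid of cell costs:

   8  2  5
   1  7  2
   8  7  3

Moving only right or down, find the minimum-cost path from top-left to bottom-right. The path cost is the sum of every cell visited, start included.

20

Best path: r0c0 → r0c1 → r0c2 → r1c2 → r2c2
Cost: 8 + 2 + 5 + 2 + 3 = 20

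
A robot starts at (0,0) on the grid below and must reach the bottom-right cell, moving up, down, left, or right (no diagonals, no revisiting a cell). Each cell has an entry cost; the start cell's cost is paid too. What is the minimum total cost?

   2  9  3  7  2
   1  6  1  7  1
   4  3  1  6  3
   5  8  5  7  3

23

Path (0,0)→(1,0)→(1,1)→(1,2)→(2,2)→(2,3)→(2,4)→(3,4): 2 + 1 + 6 + 1 + 1 + 6 + 3 + 3 = 23.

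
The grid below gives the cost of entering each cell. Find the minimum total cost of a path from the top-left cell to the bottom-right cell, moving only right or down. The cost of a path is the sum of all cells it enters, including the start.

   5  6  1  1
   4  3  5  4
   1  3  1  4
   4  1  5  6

Take r0c0→r1c0→r2c0→r2c1→r2c2→r2c3→r3c3 for a total of 5 + 4 + 1 + 3 + 1 + 4 + 6 = 24.
For comparison, the top-then-right route costs 27.

24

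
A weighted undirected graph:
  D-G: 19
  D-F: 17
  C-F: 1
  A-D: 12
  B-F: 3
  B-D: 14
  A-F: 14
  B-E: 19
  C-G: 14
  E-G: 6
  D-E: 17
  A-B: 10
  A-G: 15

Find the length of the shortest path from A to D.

12

Checking several routes:
A→F→D: 14 + 17 = 31
A→B→F→D: 10 + 3 + 17 = 30
A→F→B→D: 14 + 3 + 14 = 31
A→B→D: 10 + 14 = 24
A→D: 12
Shortest: 12.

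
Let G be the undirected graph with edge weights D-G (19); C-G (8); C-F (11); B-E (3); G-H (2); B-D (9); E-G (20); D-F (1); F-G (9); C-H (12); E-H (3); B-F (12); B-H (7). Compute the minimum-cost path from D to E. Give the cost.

12

Some routes from D to E:
D - F - B - E: 1 + 12 + 3 = 16
D - B - E: 9 + 3 = 12
D - F - G - H - E: 1 + 9 + 2 + 3 = 15
D - B - H - E: 9 + 7 + 3 = 19
Best route has total 12.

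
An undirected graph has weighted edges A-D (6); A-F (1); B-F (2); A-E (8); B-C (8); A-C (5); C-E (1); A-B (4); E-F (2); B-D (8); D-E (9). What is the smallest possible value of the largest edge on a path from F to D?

6

A few of the F→D routes:
F -> E -> C -> A -> D: max(2, 1, 5, 6) = 6
F -> B -> D: max(2, 8) = 8
F -> B -> A -> D: max(2, 4, 6) = 6
F -> A -> D: max(1, 6) = 6
The minimum achievable maximum is 6.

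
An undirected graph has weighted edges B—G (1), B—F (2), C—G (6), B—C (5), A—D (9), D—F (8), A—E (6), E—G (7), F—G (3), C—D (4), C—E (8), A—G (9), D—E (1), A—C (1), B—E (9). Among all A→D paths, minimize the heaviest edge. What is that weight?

4

Checking several routes:
A→E→D: max(6, 1) = 6
A→C→D: max(1, 4) = 4
A→C→G→E→D: max(1, 6, 7, 1) = 7
A→C→B→G→E→D: max(1, 5, 1, 7, 1) = 7
A→C→B→F→G→E→D: max(1, 5, 2, 3, 7, 1) = 7
The minimum achievable maximum is 4.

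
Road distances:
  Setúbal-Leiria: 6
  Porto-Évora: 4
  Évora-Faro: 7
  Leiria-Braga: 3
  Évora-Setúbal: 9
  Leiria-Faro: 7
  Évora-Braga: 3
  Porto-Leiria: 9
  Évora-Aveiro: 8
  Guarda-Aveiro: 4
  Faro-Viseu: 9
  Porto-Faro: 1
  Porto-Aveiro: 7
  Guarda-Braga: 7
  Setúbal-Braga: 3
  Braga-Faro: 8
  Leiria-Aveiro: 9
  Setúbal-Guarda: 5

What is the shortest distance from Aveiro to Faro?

8

Checking several routes:
Aveiro → Évora → Faro: 8 + 7 = 15
Aveiro → Porto → Faro: 7 + 1 = 8
Aveiro → Évora → Porto → Faro: 8 + 4 + 1 = 13
Shortest: 8.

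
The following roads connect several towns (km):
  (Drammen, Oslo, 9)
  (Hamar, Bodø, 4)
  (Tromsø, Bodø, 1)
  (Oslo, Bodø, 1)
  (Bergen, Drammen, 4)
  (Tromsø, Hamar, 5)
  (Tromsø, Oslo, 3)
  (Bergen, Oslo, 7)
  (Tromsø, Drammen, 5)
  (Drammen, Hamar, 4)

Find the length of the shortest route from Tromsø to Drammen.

Checking several routes:
Tromsø-Bodø-Hamar-Drammen: 1 + 4 + 4 = 9
Tromsø-Drammen: 5
Tromsø-Bodø-Oslo-Drammen: 1 + 1 + 9 = 11
Tromsø-Hamar-Drammen: 5 + 4 = 9
Best route has total 5 km.

5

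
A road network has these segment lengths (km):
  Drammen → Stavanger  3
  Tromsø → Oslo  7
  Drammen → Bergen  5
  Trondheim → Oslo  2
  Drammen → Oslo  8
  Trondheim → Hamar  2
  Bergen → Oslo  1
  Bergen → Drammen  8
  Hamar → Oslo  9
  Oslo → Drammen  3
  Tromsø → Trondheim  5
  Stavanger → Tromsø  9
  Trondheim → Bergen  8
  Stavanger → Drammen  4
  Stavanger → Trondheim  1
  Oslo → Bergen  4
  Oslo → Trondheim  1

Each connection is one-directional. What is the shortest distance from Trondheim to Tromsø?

17

Checking several routes:
Trondheim -> Bergen -> Oslo -> Drammen -> Stavanger -> Tromsø: 8 + 1 + 3 + 3 + 9 = 24
Trondheim -> Oslo -> Drammen -> Stavanger -> Tromsø: 2 + 3 + 3 + 9 = 17
Trondheim -> Hamar -> Oslo -> Drammen -> Stavanger -> Tromsø: 2 + 9 + 3 + 3 + 9 = 26
The minimum is 17 km.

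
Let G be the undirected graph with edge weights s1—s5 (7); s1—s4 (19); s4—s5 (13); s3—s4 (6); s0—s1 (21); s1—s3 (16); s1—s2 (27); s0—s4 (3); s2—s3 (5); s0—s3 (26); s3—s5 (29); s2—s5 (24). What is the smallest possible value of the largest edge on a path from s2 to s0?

Some routes from s2 to s0:
s2 → s3 → s4 → s5 → s1 → s0: max(5, 6, 13, 7, 21) = 21
s2 → s3 → s4 → s0: max(5, 6, 3) = 6
s2 → s3 → s1 → s4 → s0: max(5, 16, 19, 3) = 19
s2 → s3 → s1 → s0: max(5, 16, 21) = 21
s2 → s3 → s1 → s5 → s4 → s0: max(5, 16, 7, 13, 3) = 16
Smallest bottleneck: 6.

6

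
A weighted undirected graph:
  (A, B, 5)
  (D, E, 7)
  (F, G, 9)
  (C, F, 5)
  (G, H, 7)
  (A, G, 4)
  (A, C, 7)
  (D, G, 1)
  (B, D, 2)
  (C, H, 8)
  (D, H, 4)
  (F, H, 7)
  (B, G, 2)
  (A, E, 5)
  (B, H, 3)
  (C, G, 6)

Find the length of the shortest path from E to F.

A few of the E→F routes:
E -> D -> H -> F: 7 + 4 + 7 = 18
E -> D -> G -> C -> F: 7 + 1 + 6 + 5 = 19
E -> A -> G -> F: 5 + 4 + 9 = 18
E -> D -> G -> F: 7 + 1 + 9 = 17
E -> A -> C -> F: 5 + 7 + 5 = 17
The minimum is 17.

17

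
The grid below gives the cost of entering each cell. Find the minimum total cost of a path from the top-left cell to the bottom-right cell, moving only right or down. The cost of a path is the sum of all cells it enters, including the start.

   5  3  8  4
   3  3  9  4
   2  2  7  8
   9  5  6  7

30

Path [0,0] → [1,0] → [2,0] → [2,1] → [3,1] → [3,2] → [3,3]: 5 + 3 + 2 + 2 + 5 + 6 + 7 = 30.
For comparison, the top-then-right route costs 39.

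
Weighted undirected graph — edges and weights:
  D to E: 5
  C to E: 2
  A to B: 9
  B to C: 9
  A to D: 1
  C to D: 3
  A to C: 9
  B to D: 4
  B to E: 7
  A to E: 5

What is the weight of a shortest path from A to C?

4

Some routes from A to C:
A → E → C: 5 + 2 = 7
A → D → E → C: 1 + 5 + 2 = 8
A → D → C: 1 + 3 = 4
Best route has total 4.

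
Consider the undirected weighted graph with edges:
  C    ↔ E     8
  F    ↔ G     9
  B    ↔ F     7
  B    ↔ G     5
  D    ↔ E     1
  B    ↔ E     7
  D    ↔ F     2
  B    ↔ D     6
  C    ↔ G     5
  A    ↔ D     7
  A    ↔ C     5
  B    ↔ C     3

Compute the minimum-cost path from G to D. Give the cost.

Comparing a few candidate routes:
G -> B -> E -> D: 5 + 7 + 1 = 13
G -> B -> D: 5 + 6 = 11
G -> B -> F -> D: 5 + 7 + 2 = 14
G -> F -> D: 9 + 2 = 11
Shortest: 11.

11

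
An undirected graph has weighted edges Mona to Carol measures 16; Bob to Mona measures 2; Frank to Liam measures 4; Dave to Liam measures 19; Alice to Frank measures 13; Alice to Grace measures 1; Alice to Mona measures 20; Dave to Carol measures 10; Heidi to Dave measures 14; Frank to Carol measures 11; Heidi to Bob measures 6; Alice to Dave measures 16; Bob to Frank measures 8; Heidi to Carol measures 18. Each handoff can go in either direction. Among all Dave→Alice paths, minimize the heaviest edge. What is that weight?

A few of the Dave→Alice routes:
Dave → Heidi → Bob → Mona → Carol → Frank → Alice: max(14, 6, 2, 16, 11, 13) = 16
Dave → Heidi → Bob → Frank → Alice: max(14, 6, 8, 13) = 14
Dave → Carol → Frank → Alice: max(10, 11, 13) = 13
The minimum achievable maximum is 13.

13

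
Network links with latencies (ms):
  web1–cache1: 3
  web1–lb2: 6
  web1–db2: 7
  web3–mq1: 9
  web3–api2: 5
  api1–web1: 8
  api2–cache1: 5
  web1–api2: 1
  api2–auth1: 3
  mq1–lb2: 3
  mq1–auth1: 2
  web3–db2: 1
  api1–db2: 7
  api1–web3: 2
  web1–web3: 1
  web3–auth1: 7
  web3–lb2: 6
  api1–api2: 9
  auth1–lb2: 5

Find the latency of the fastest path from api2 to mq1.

Some routes from api2 to mq1:
api2-web1-lb2-mq1: 1 + 6 + 3 = 10
api2-auth1-lb2-mq1: 3 + 5 + 3 = 11
api2-web1-web3-auth1-mq1: 1 + 1 + 7 + 2 = 11
api2-auth1-mq1: 3 + 2 = 5
api2-web1-web3-lb2-mq1: 1 + 1 + 6 + 3 = 11
api2-web1-web3-mq1: 1 + 1 + 9 = 11
The minimum is 5 ms.

5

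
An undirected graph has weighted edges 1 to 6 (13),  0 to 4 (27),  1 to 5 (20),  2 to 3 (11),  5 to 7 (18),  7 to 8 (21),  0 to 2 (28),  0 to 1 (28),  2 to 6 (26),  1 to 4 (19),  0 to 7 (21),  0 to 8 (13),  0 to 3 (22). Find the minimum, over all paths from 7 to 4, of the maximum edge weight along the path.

20

Checking several routes:
7 -> 8 -> 0 -> 3 -> 2 -> 6 -> 1 -> 4: max(21, 13, 22, 11, 26, 13, 19) = 26
7 -> 8 -> 0 -> 4: max(21, 13, 27) = 27
7 -> 5 -> 1 -> 4: max(18, 20, 19) = 20
7 -> 0 -> 3 -> 2 -> 6 -> 1 -> 4: max(21, 22, 11, 26, 13, 19) = 26
7 -> 5 -> 1 -> 6 -> 2 -> 3 -> 0 -> 4: max(18, 20, 13, 26, 11, 22, 27) = 27
Smallest bottleneck: 20.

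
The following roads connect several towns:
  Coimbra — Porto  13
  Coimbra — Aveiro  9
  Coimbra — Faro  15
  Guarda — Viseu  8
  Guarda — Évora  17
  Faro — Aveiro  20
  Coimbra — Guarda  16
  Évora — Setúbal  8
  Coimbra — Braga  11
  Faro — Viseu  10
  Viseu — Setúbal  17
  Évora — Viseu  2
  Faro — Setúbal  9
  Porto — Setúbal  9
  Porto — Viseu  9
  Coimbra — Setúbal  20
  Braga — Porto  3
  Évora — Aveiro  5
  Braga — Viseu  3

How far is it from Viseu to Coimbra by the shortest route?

Some routes from Viseu to Coimbra:
Viseu→Évora→Aveiro→Coimbra: 2 + 5 + 9 = 16
Viseu→Porto→Coimbra: 9 + 13 = 22
Viseu→Porto→Braga→Coimbra: 9 + 3 + 11 = 23
Viseu→Braga→Coimbra: 3 + 11 = 14
Viseu→Braga→Porto→Coimbra: 3 + 3 + 13 = 19
Viseu→Guarda→Coimbra: 8 + 16 = 24
Shortest: 14.

14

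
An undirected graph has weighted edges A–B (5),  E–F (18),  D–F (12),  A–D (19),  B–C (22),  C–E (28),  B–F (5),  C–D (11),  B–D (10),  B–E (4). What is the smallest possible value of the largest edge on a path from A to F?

Checking several routes:
A→D→B→F: max(19, 10, 5) = 19
A→B→E→F: max(5, 4, 18) = 18
A→D→B→E→F: max(19, 10, 4, 18) = 19
A→B→D→F: max(5, 10, 12) = 12
A→B→F: max(5, 5) = 5
The minimum achievable maximum is 5.

5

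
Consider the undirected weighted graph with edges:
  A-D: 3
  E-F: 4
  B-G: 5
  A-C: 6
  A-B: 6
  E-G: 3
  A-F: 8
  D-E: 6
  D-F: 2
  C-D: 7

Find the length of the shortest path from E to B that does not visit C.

Paths from E to B avoiding C:
E-G-B: 3 + 5 = 8
E-D-A-B: 6 + 3 + 6 = 15
E-D-F-A-B: 6 + 2 + 8 + 6 = 22
E-F-D-A-B: 4 + 2 + 3 + 6 = 15
E-F-A-B: 4 + 8 + 6 = 18
The minimum is 8.

8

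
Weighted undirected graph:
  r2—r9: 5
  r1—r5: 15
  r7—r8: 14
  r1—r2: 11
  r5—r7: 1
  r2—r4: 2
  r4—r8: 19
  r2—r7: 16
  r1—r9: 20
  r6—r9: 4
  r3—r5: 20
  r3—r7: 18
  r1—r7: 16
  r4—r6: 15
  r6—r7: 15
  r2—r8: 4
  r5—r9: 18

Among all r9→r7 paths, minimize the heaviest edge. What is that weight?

Some routes from r9 to r7:
r9→r2→r1→r5→r7: max(5, 11, 15, 1) = 15
r9→r6→r4→r2→r8→r7: max(4, 15, 2, 4, 14) = 15
r9→r2→r8→r7: max(5, 4, 14) = 14
r9→r6→r4→r2→r1→r5→r7: max(4, 15, 2, 11, 15, 1) = 15
r9→r6→r7: max(4, 15) = 15
The minimum achievable maximum is 14.

14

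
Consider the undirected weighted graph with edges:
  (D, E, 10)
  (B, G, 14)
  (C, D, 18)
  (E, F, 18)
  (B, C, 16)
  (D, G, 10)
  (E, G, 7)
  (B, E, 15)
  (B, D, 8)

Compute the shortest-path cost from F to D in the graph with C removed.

28

A few of the F→D routes:
F -> E -> B -> D: 18 + 15 + 8 = 41
F -> E -> D: 18 + 10 = 28
F -> E -> G -> D: 18 + 7 + 10 = 35
Best route has total 28.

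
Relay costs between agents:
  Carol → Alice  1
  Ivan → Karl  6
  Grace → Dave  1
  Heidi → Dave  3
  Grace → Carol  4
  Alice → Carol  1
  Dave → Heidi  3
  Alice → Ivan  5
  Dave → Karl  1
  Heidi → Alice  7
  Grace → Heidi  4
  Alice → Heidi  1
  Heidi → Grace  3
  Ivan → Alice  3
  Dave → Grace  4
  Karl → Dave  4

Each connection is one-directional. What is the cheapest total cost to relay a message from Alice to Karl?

5

Paths from Alice to Karl:
Alice→Heidi→Grace→Dave→Karl: 1 + 3 + 1 + 1 = 6
Alice→Ivan→Karl: 5 + 6 = 11
Alice→Heidi→Dave→Karl: 1 + 3 + 1 = 5
Best route has total 5.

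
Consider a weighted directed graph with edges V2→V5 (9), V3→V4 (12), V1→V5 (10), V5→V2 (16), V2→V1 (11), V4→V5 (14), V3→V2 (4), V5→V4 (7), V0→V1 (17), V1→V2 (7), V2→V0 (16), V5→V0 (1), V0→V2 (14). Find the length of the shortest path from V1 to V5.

Routes from V1 to V5:
V1 -> V5: 10
V1 -> V2 -> V5: 7 + 9 = 16
The minimum is 10.

10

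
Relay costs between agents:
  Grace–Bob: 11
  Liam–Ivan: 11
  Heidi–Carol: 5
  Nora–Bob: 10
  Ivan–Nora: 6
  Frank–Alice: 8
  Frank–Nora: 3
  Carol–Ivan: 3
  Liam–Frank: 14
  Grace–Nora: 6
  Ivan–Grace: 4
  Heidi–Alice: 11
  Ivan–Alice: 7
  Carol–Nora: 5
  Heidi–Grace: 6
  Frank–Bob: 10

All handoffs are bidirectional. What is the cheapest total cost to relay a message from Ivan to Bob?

Some routes from Ivan to Bob:
Ivan - Carol - Nora - Bob: 3 + 5 + 10 = 18
Ivan - Grace - Bob: 4 + 11 = 15
Ivan - Nora - Frank - Bob: 6 + 3 + 10 = 19
Ivan - Nora - Bob: 6 + 10 = 16
Shortest: 15.

15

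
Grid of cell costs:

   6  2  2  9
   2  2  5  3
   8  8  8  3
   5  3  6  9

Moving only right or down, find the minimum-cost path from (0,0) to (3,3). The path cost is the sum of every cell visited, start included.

One optimal route is (0,0)→(0,1)→(0,2)→(1,2)→(1,3)→(2,3)→(3,3).
Its cost is 6 + 2 + 2 + 5 + 3 + 3 + 9 = 30.
For comparison, the top-then-right route costs 34.

30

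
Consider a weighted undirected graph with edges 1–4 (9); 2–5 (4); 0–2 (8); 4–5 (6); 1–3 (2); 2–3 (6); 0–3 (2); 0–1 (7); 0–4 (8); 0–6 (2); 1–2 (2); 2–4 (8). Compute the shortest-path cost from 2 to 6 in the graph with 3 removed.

Comparing a few candidate routes:
2-0-6: 8 + 2 = 10
2-1-0-6: 2 + 7 + 2 = 11
2-5-4-0-6: 4 + 6 + 8 + 2 = 20
2-4-0-6: 8 + 8 + 2 = 18
Shortest: 10.

10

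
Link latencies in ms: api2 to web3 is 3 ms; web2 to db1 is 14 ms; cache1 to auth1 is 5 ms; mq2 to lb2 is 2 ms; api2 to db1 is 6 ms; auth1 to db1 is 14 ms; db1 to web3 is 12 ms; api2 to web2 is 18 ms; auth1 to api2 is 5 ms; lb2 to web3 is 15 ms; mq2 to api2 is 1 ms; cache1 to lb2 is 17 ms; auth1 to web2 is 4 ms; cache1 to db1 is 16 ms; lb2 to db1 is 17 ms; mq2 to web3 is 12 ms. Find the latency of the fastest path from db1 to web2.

Comparing a few candidate routes:
db1 - api2 - auth1 - web2: 6 + 5 + 4 = 15
db1 - api2 - web2: 6 + 18 = 24
db1 - web2: 14
db1 - web3 - api2 - auth1 - web2: 12 + 3 + 5 + 4 = 24
db1 - auth1 - web2: 14 + 4 = 18
Best route has total 14 ms.

14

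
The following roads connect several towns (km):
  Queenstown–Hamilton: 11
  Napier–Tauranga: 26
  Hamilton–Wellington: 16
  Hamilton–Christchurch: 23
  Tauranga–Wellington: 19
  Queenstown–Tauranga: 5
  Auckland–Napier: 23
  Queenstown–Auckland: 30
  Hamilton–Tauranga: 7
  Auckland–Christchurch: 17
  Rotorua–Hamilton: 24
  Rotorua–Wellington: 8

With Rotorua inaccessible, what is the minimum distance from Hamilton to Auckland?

40

Comparing a few candidate routes:
Hamilton-Christchurch-Auckland: 23 + 17 = 40
Hamilton-Wellington-Tauranga-Queenstown-Auckland: 16 + 19 + 5 + 30 = 70
Hamilton-Tauranga-Queenstown-Auckland: 7 + 5 + 30 = 42
Hamilton-Queenstown-Tauranga-Napier-Auckland: 11 + 5 + 26 + 23 = 65
Hamilton-Queenstown-Auckland: 11 + 30 = 41
Hamilton-Tauranga-Napier-Auckland: 7 + 26 + 23 = 56
Best route has total 40 km.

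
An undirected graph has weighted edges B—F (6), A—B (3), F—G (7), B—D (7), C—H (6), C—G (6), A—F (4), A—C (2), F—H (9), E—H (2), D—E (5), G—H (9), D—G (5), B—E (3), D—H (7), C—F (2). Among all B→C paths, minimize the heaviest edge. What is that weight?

Checking several routes:
B→E→D→G→C: max(3, 5, 5, 6) = 6
B→F→C: max(6, 2) = 6
B→E→H→C: max(3, 2, 6) = 6
B→A→C: max(3, 2) = 3
B→A→F→C: max(3, 4, 2) = 4
B→F→A→C: max(6, 4, 2) = 6
Smallest bottleneck: 3.

3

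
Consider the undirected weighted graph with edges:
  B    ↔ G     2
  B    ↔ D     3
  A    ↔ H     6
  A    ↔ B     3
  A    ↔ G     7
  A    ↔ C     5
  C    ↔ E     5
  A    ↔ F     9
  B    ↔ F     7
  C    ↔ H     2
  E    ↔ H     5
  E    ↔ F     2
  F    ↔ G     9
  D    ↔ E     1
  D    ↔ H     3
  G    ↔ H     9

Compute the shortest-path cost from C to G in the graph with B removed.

Comparing a few candidate routes:
C - H - E - F - G: 2 + 5 + 2 + 9 = 18
C - H - G: 2 + 9 = 11
C - H - D - E - F - G: 2 + 3 + 1 + 2 + 9 = 17
C - E - F - G: 5 + 2 + 9 = 16
C - A - G: 5 + 7 = 12
C - H - A - G: 2 + 6 + 7 = 15
Best route has total 11.

11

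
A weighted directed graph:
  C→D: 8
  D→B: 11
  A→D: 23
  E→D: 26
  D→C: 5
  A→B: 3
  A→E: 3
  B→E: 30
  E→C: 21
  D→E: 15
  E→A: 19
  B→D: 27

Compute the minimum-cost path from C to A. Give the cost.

42

Paths from C to A:
C-D-E-A: 8 + 15 + 19 = 42
C-D-B-E-A: 8 + 11 + 30 + 19 = 68
Best route has total 42.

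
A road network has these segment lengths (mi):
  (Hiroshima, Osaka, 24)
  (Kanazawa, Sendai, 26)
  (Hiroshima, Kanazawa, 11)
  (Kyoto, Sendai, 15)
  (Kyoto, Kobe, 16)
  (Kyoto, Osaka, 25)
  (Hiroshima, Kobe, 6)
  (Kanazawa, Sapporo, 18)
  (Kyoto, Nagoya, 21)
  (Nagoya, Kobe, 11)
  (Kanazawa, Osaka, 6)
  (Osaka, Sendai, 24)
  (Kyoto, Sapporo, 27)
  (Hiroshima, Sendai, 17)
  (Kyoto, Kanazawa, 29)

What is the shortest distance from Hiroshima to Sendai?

Comparing a few candidate routes:
Hiroshima-Kobe-Kyoto-Sendai: 6 + 16 + 15 = 37
Hiroshima-Sendai: 17
Hiroshima-Kanazawa-Sendai: 11 + 26 = 37
Shortest: 17 mi.

17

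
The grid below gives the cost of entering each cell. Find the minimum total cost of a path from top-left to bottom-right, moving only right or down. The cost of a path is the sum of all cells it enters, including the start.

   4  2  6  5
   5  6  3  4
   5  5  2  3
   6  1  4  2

Take [0,0]→[0,1]→[0,2]→[1,2]→[2,2]→[2,3]→[3,3] for a total of 4 + 2 + 6 + 3 + 2 + 3 + 2 = 22.

22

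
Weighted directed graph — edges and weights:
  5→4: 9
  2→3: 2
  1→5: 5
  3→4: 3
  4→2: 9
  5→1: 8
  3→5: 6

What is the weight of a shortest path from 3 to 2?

Routes from 3 to 2:
3-5-4-2: 6 + 9 + 9 = 24
3-4-2: 3 + 9 = 12
The minimum is 12.

12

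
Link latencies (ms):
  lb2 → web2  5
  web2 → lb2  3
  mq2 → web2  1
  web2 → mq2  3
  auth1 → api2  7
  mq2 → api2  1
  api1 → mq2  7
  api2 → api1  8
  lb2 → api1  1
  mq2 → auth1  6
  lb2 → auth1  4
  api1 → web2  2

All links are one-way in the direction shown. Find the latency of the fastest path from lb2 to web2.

3

Some routes from lb2 to web2:
lb2 - api1 - mq2 - web2: 1 + 7 + 1 = 9
lb2 - web2: 5
lb2 - api1 - web2: 1 + 2 = 3
Shortest: 3 ms.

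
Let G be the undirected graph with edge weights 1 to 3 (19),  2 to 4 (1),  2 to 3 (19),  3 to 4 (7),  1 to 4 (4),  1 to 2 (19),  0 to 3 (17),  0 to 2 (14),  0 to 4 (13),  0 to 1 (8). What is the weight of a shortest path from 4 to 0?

12

Comparing a few candidate routes:
4-2-0: 1 + 14 = 15
4-2-1-0: 1 + 19 + 8 = 28
4-3-1-0: 7 + 19 + 8 = 34
4-0: 13
4-1-0: 4 + 8 = 12
4-3-0: 7 + 17 = 24
The minimum is 12.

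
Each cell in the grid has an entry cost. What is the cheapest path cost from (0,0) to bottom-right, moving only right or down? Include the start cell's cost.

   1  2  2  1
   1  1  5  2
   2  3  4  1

Best path: (0,0)→(0,1)→(0,2)→(0,3)→(1,3)→(2,3)
Cost: 1 + 2 + 2 + 1 + 2 + 1 = 9

9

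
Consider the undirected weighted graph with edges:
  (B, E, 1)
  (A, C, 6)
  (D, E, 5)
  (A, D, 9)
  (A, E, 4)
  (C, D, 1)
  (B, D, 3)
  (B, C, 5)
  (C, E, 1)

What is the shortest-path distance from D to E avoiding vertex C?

4

Candidate routes:
D → E: 5
D → B → E: 3 + 1 = 4
D → A → E: 9 + 4 = 13
Shortest: 4.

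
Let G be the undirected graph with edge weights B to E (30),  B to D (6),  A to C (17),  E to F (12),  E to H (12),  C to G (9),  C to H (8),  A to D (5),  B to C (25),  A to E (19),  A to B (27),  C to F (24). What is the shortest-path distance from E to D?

A few of the E→D routes:
E → H → C → B → D: 12 + 8 + 25 + 6 = 51
E → A → D: 19 + 5 = 24
E → B → D: 30 + 6 = 36
E → H → C → A → D: 12 + 8 + 17 + 5 = 42
Shortest: 24.

24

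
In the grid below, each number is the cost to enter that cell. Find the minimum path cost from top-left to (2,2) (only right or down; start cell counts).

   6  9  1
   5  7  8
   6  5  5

Path [0,0] → [1,0] → [2,0] → [2,1] → [2,2]: 6 + 5 + 6 + 5 + 5 = 27.
(Top row then right column would cost 29.)

27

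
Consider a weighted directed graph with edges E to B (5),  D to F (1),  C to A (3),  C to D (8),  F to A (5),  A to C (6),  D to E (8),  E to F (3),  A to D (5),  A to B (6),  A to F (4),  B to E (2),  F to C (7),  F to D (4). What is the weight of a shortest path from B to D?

Paths from B to D:
B→E→F→A→C→D: 2 + 3 + 5 + 6 + 8 = 24
B→E→F→D: 2 + 3 + 4 = 9
B→E→F→C→A→D: 2 + 3 + 7 + 3 + 5 = 20
B→E→F→A→D: 2 + 3 + 5 + 5 = 15
B→E→F→C→D: 2 + 3 + 7 + 8 = 20
The minimum is 9.

9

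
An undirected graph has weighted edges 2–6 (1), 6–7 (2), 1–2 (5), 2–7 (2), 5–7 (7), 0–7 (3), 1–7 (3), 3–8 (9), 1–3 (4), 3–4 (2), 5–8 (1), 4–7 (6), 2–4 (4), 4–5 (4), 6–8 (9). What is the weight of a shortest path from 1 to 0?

6

Checking several routes:
1-2-7-0: 5 + 2 + 3 = 10
1-3-4-7-0: 4 + 2 + 6 + 3 = 15
1-3-4-2-7-0: 4 + 2 + 4 + 2 + 3 = 15
1-7-0: 3 + 3 = 6
1-2-6-7-0: 5 + 1 + 2 + 3 = 11
Best route has total 6.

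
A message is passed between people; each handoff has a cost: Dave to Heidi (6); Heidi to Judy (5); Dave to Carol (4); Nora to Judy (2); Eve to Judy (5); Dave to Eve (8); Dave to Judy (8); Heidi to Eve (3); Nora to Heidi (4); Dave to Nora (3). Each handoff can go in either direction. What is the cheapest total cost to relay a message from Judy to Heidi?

5

Some routes from Judy to Heidi:
Judy-Eve-Heidi: 5 + 3 = 8
Judy-Heidi: 5
Judy-Nora-Heidi: 2 + 4 = 6
The minimum is 5.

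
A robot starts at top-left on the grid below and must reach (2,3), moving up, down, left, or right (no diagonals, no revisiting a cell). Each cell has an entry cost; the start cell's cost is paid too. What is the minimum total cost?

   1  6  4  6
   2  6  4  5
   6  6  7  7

Best path: [0,0]→[1,0]→[1,1]→[1,2]→[1,3]→[2,3]
Cost: 1 + 2 + 6 + 4 + 5 + 7 = 25

25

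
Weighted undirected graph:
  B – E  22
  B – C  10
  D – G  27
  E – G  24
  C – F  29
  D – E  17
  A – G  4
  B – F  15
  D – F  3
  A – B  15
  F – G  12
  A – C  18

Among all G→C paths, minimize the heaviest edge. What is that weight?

A few of the G→C routes:
G -> A -> C: max(4, 18) = 18
G -> A -> B -> C: max(4, 15, 10) = 15
G -> F -> D -> E -> B -> A -> C: max(12, 3, 17, 22, 15, 18) = 22
G -> F -> D -> E -> B -> C: max(12, 3, 17, 22, 10) = 22
G -> F -> B -> C: max(12, 15, 10) = 15
G -> F -> B -> A -> C: max(12, 15, 15, 18) = 18
Best route has worst link 15.

15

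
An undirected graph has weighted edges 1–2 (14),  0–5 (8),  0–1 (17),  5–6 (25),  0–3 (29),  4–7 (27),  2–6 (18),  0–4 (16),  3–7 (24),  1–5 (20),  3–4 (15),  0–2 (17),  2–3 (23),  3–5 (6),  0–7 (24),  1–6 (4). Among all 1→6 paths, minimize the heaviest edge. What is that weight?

4

Some routes from 1 to 6:
1-5-3-4-0-2-6: max(20, 6, 15, 16, 17, 18) = 20
1-2-6: max(14, 18) = 18
1-6: max(4) = 4
1-0-2-6: max(17, 17, 18) = 18
Best route has worst link 4.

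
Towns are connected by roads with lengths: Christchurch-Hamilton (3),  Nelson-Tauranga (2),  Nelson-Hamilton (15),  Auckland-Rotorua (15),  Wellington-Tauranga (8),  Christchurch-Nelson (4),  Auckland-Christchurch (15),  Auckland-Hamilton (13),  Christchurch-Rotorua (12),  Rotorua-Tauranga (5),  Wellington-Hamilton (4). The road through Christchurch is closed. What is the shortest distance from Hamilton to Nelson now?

Candidate routes:
Hamilton→Auckland→Rotorua→Tauranga→Nelson: 13 + 15 + 5 + 2 = 35
Hamilton→Nelson: 15
Hamilton→Wellington→Tauranga→Nelson: 4 + 8 + 2 = 14
The minimum is 14.

14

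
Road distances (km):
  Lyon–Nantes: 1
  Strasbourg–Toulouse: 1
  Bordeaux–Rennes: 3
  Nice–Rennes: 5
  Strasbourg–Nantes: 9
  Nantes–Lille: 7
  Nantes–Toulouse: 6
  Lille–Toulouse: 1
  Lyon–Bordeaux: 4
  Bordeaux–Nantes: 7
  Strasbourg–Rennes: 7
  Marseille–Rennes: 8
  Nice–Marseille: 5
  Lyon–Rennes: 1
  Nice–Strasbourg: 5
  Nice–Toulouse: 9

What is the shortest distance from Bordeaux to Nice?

8

A few of the Bordeaux→Nice routes:
Bordeaux - Lyon - Rennes - Nice: 4 + 1 + 5 = 10
Bordeaux - Nantes - Lyon - Rennes - Nice: 7 + 1 + 1 + 5 = 14
Bordeaux - Rennes - Nice: 3 + 5 = 8
Best route has total 8 km.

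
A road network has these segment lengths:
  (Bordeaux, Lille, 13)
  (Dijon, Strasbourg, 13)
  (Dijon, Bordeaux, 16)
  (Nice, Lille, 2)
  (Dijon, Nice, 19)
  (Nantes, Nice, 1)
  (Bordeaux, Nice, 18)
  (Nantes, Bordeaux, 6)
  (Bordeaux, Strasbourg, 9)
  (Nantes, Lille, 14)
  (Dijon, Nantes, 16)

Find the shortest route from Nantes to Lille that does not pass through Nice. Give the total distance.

Candidate routes:
Nantes-Lille: 14
Nantes-Dijon-Strasbourg-Bordeaux-Lille: 16 + 13 + 9 + 13 = 51
Nantes-Dijon-Bordeaux-Lille: 16 + 16 + 13 = 45
Nantes-Bordeaux-Lille: 6 + 13 = 19
Best route has total 14.

14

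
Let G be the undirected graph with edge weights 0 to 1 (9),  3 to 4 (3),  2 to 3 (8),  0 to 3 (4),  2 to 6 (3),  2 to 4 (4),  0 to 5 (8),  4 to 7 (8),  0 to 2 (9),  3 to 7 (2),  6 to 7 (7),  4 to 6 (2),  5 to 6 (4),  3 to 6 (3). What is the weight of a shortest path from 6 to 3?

Comparing a few candidate routes:
6 -> 7 -> 3: 7 + 2 = 9
6 -> 4 -> 3: 2 + 3 = 5
6 -> 3: 3
The minimum is 3.

3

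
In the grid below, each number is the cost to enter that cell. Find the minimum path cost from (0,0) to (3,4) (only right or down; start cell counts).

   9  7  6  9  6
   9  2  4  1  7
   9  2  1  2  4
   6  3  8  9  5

Take [0,0]→[0,1]→[1,1]→[2,1]→[2,2]→[2,3]→[2,4]→[3,4] for a total of 9 + 7 + 2 + 2 + 1 + 2 + 4 + 5 = 32.

32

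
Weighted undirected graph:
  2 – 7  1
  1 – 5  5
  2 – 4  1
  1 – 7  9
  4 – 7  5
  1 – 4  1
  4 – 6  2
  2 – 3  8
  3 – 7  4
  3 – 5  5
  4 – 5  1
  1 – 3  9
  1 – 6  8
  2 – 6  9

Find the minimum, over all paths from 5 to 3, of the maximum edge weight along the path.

A few of the 5→3 routes:
5 - 4 - 2 - 7 - 3: max(1, 1, 1, 4) = 4
5 - 3: max(5) = 5
5 - 1 - 4 - 7 - 3: max(5, 1, 5, 4) = 5
5 - 1 - 4 - 2 - 7 - 3: max(5, 1, 1, 1, 4) = 5
5 - 4 - 7 - 3: max(1, 5, 4) = 5
The minimum achievable maximum is 4.

4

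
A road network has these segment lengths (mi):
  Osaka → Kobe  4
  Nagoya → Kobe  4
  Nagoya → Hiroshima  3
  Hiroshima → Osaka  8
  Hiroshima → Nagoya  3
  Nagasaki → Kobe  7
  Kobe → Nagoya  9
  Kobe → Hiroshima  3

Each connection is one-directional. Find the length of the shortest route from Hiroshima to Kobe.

Paths from Hiroshima to Kobe:
Hiroshima -> Nagoya -> Kobe: 3 + 4 = 7
Hiroshima -> Osaka -> Kobe: 8 + 4 = 12
The minimum is 7 mi.

7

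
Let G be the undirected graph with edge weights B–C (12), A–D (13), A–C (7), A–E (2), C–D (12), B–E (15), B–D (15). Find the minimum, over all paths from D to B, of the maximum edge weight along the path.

Candidate routes:
D-A-E-B: max(13, 2, 15) = 15
D-B: max(15) = 15
D-A-C-B: max(13, 7, 12) = 13
D-C-B: max(12, 12) = 12
D-C-A-E-B: max(12, 7, 2, 15) = 15
Best route has worst link 12.

12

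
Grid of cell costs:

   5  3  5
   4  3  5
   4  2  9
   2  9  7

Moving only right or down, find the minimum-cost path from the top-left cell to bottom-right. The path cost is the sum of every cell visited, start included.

Best path: (0,0) -> (0,1) -> (1,1) -> (2,1) -> (2,2) -> (3,2)
Cost: 5 + 3 + 3 + 2 + 9 + 7 = 29

29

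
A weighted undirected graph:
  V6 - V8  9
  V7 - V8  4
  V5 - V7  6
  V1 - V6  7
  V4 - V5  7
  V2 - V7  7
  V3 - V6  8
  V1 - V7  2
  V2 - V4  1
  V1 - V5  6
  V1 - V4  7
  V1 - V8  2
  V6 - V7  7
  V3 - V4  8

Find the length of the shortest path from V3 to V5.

15

A few of the V3→V5 routes:
V3 - V4 - V2 - V7 - V5: 8 + 1 + 7 + 6 = 22
V3 - V6 - V1 - V5: 8 + 7 + 6 = 21
V3 - V4 - V5: 8 + 7 = 15
V3 - V6 - V7 - V5: 8 + 7 + 6 = 21
V3 - V4 - V1 - V5: 8 + 7 + 6 = 21
Best route has total 15.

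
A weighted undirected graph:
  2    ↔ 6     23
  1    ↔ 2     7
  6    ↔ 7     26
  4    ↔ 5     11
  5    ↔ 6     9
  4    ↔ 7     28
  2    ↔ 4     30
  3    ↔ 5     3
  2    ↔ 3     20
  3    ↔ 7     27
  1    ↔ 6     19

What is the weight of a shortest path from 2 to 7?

47

Comparing a few candidate routes:
2 → 3 → 7: 20 + 27 = 47
2 → 6 → 7: 23 + 26 = 49
2 → 4 → 7: 30 + 28 = 58
2 → 1 → 6 → 7: 7 + 19 + 26 = 52
2 → 3 → 5 → 6 → 7: 20 + 3 + 9 + 26 = 58
Shortest: 47.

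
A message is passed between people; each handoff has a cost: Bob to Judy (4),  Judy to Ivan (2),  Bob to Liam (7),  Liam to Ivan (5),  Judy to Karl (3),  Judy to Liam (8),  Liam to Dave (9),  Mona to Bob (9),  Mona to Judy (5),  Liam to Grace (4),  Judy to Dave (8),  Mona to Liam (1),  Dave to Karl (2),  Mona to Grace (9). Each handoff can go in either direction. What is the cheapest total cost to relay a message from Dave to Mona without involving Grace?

Comparing a few candidate routes:
Dave-Liam-Mona: 9 + 1 = 10
Dave-Karl-Judy-Ivan-Liam-Mona: 2 + 3 + 2 + 5 + 1 = 13
Dave-Karl-Judy-Mona: 2 + 3 + 5 = 10
Shortest: 10.

10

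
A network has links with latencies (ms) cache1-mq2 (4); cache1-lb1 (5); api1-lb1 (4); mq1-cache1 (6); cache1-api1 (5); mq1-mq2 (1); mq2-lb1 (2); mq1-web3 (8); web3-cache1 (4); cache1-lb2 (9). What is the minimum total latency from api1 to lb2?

Comparing a few candidate routes:
api1 → cache1 → lb2: 5 + 9 = 14
api1 → lb1 → cache1 → lb2: 4 + 5 + 9 = 18
api1 → lb1 → mq2 → cache1 → lb2: 4 + 2 + 4 + 9 = 19
Shortest: 14 ms.

14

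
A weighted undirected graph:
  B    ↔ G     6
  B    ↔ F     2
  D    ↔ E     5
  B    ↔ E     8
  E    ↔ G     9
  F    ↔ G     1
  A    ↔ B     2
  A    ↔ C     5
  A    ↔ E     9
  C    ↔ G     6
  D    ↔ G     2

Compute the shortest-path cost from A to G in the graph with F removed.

Some routes from A to G avoiding F:
A - E - G: 9 + 9 = 18
A - E - D - G: 9 + 5 + 2 = 16
A - C - G: 5 + 6 = 11
A - B - E - D - G: 2 + 8 + 5 + 2 = 17
A - B - E - G: 2 + 8 + 9 = 19
A - B - G: 2 + 6 = 8
Shortest: 8.

8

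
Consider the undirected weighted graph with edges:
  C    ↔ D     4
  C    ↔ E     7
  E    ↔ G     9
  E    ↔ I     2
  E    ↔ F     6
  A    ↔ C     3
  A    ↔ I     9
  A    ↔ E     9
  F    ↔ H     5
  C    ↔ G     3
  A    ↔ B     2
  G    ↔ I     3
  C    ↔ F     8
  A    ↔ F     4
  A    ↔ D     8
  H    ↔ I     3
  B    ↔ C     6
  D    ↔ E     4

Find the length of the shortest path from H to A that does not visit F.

Some routes from H to A avoiding F:
H-I-G-C-A: 3 + 3 + 3 + 3 = 12
H-I-E-A: 3 + 2 + 9 = 14
H-I-A: 3 + 9 = 12
H-I-E-D-A: 3 + 2 + 4 + 8 = 17
H-I-E-C-A: 3 + 2 + 7 + 3 = 15
H-I-E-D-C-A: 3 + 2 + 4 + 4 + 3 = 16
Shortest: 12.

12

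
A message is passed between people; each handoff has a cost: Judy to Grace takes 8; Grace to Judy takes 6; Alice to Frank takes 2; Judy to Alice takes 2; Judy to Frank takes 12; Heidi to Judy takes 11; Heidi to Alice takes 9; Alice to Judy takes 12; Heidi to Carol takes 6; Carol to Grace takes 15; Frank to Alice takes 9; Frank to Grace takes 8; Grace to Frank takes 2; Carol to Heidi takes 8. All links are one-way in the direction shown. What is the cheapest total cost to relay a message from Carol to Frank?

17

Checking several routes:
Carol → Heidi → Judy → Frank: 8 + 11 + 12 = 31
Carol → Heidi → Alice → Frank: 8 + 9 + 2 = 19
Carol → Heidi → Judy → Grace → Frank: 8 + 11 + 8 + 2 = 29
Carol → Grace → Frank: 15 + 2 = 17
Carol → Heidi → Judy → Alice → Frank: 8 + 11 + 2 + 2 = 23
Carol → Grace → Judy → Alice → Frank: 15 + 6 + 2 + 2 = 25
Shortest: 17.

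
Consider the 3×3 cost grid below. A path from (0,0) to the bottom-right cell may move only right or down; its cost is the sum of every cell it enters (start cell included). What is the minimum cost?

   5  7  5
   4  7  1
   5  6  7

24

Cheapest: (0,0) → (1,0) → (1,1) → (1,2) → (2,2)
  5 + 4 + 7 + 1 + 7 = 24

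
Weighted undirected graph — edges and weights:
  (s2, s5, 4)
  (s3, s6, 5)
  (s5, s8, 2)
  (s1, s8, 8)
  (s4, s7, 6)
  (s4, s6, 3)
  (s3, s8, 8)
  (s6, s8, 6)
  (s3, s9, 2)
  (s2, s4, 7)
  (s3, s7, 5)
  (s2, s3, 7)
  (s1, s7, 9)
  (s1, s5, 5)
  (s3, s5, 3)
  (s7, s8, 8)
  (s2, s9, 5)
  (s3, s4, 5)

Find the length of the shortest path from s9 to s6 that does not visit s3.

Comparing a few candidate routes:
s9-s2-s5-s1-s8-s6: 5 + 4 + 5 + 8 + 6 = 28
s9-s2-s4-s7-s8-s6: 5 + 7 + 6 + 8 + 6 = 32
s9-s2-s5-s8-s6: 5 + 4 + 2 + 6 = 17
s9-s2-s4-s6: 5 + 7 + 3 = 15
s9-s2-s5-s8-s7-s4-s6: 5 + 4 + 2 + 8 + 6 + 3 = 28
s9-s2-s5-s1-s7-s4-s6: 5 + 4 + 5 + 9 + 6 + 3 = 32
Best route has total 15.

15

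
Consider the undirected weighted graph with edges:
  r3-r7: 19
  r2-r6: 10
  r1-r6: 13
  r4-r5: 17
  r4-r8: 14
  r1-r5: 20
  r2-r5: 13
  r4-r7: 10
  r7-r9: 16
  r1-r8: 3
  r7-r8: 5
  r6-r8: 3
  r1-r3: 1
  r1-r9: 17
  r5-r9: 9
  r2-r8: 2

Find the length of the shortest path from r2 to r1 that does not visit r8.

23

Some routes from r2 to r1 avoiding r8:
r2 -> r6 -> r1: 10 + 13 = 23
r2 -> r5 -> r4 -> r7 -> r3 -> r1: 13 + 17 + 10 + 19 + 1 = 60
r2 -> r5 -> r9 -> r7 -> r3 -> r1: 13 + 9 + 16 + 19 + 1 = 58
r2 -> r5 -> r9 -> r1: 13 + 9 + 17 = 39
r2 -> r5 -> r1: 13 + 20 = 33
The minimum is 23.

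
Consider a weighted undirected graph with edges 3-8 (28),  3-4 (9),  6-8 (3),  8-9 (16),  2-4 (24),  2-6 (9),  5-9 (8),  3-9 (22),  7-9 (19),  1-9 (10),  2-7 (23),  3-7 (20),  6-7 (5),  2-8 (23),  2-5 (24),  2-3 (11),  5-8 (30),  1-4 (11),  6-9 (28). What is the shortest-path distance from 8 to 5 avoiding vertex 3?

24

Checking several routes:
8 - 6 - 9 - 5: 3 + 28 + 8 = 39
8 - 5: 30
8 - 6 - 7 - 9 - 5: 3 + 5 + 19 + 8 = 35
8 - 9 - 5: 16 + 8 = 24
8 - 6 - 2 - 5: 3 + 9 + 24 = 36
Best route has total 24.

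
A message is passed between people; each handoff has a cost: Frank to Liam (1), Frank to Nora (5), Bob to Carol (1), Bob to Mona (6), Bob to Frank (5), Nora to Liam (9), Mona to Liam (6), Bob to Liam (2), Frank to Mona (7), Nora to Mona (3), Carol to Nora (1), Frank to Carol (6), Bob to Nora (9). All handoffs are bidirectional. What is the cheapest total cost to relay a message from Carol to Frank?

Checking several routes:
Carol→Nora→Liam→Frank: 1 + 9 + 1 = 11
Carol→Bob→Liam→Frank: 1 + 2 + 1 = 4
Carol→Nora→Frank: 1 + 5 = 6
Carol→Frank: 6
Carol→Bob→Frank: 1 + 5 = 6
The minimum is 4.

4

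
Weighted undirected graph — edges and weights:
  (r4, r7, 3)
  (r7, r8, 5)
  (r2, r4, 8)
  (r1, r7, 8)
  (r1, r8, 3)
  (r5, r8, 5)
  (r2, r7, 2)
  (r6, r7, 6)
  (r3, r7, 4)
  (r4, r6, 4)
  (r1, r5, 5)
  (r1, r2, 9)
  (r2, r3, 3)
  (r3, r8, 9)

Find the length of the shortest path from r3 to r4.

7

A few of the r3→r4 routes:
r3→r7→r4: 4 + 3 = 7
r3→r7→r6→r4: 4 + 6 + 4 = 14
r3→r2→r7→r4: 3 + 2 + 3 = 8
r3→r7→r2→r4: 4 + 2 + 8 = 14
r3→r2→r4: 3 + 8 = 11
Shortest: 7.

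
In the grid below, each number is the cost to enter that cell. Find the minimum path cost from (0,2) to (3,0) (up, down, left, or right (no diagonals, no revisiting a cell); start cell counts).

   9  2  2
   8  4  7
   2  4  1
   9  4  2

Cheapest: [0,2]→[0,1]→[1,1]→[2,1]→[2,0]→[3,0]
  2 + 2 + 4 + 4 + 2 + 9 = 23

23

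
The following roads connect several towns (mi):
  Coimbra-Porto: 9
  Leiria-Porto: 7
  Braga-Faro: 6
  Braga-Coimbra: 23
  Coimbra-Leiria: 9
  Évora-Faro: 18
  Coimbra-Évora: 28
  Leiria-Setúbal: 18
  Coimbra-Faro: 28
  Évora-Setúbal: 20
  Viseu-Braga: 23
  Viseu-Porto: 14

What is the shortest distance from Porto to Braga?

32

A few of the Porto→Braga routes:
Porto - Coimbra - Braga: 9 + 23 = 32
Porto - Leiria - Coimbra - Braga: 7 + 9 + 23 = 39
Porto - Coimbra - Évora - Faro - Braga: 9 + 28 + 18 + 6 = 61
Porto - Coimbra - Faro - Braga: 9 + 28 + 6 = 43
Porto - Leiria - Coimbra - Faro - Braga: 7 + 9 + 28 + 6 = 50
Porto - Viseu - Braga: 14 + 23 = 37
Shortest: 32 mi.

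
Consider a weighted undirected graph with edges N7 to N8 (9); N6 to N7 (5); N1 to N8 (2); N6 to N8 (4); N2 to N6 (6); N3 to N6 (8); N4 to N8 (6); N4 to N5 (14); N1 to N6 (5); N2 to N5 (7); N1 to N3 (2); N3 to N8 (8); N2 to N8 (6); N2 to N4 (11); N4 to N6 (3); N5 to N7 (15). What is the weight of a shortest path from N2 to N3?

Comparing a few candidate routes:
N2 → N6 → N8 → N1 → N3: 6 + 4 + 2 + 2 = 14
N2 → N8 → N1 → N3: 6 + 2 + 2 = 10
N2 → N6 → N1 → N3: 6 + 5 + 2 = 13
Best route has total 10.

10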